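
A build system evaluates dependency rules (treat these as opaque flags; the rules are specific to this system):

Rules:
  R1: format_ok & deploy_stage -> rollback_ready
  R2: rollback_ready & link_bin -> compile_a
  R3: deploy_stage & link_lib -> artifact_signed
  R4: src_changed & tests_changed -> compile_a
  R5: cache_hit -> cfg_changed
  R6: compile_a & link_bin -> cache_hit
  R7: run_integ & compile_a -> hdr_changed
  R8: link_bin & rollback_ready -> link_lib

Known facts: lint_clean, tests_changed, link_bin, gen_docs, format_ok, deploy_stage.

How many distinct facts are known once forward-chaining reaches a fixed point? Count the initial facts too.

12

[1] R1 [format_ok & deploy_stage -> rollback_ready]. ⇒ new: rollback_ready.
[2] R2 [rollback_ready & link_bin -> compile_a]; R8 [link_bin & rollback_ready -> link_lib]. ⇒ new: compile_a, link_lib.
[3] R3 [deploy_stage & link_lib -> artifact_signed]; R6 [compile_a & link_bin -> cache_hit]. ⇒ new: artifact_signed, cache_hit.
[4] R5 [cache_hit -> cfg_changed]. ⇒ new: cfg_changed.
Closure: {artifact_signed, cache_hit, cfg_changed, compile_a, deploy_stage, format_ok, gen_docs, link_bin, link_lib, lint_clean, rollback_ready, tests_changed} — 12 facts.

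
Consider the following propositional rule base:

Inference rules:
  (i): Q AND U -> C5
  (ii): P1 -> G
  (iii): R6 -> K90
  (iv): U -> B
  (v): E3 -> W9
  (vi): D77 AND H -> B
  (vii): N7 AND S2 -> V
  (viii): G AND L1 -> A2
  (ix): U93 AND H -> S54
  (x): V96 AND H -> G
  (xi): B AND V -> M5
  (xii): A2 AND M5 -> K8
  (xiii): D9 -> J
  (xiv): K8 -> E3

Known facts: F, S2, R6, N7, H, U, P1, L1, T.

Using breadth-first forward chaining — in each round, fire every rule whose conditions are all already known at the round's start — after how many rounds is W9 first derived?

Round 1 — (ii), (iii), (iv), (vii), derive G, K90, B, V.
Round 2 — (viii), (xi), derive A2, M5.
Round 3 — (xii), derive K8.
Round 4 — (xiv), derive E3.
Round 5 — (v), derive W9.
W9 first appears in round 5.

5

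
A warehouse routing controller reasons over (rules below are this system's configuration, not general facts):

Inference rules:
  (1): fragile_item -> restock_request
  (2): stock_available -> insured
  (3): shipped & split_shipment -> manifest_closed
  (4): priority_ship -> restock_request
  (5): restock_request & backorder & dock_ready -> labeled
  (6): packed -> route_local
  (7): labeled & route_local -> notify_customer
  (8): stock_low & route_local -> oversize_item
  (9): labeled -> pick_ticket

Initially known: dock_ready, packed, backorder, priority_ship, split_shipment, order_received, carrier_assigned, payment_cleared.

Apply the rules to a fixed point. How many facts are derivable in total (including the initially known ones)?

Round 1: (4) [priority_ship -> restock_request]; (6) [packed -> route_local]. Adds restock_request, route_local.
Round 2: (5) [restock_request & backorder & dock_ready -> labeled]. Adds labeled.
Round 3: (7) [labeled & route_local -> notify_customer]; (9) [labeled -> pick_ticket]. Adds notify_customer, pick_ticket.
Closure: {backorder, carrier_assigned, dock_ready, labeled, notify_customer, order_received, packed, payment_cleared, pick_ticket, priority_ship, restock_request, route_local, split_shipment} — 13 facts.

13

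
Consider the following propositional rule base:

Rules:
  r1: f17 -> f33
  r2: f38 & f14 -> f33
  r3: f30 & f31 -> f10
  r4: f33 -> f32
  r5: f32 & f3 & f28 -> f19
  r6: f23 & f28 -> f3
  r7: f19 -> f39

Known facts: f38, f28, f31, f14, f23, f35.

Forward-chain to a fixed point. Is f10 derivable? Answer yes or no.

no

Round 1 — r2, r6, derive f33, f3.
Round 2 — r4, derive f32.
Round 3 — r5, derive f19.
Round 4 — r7, derive f39.
Fixed point reached. f10 is concluded only by r3; r3 needs f30 (never derived).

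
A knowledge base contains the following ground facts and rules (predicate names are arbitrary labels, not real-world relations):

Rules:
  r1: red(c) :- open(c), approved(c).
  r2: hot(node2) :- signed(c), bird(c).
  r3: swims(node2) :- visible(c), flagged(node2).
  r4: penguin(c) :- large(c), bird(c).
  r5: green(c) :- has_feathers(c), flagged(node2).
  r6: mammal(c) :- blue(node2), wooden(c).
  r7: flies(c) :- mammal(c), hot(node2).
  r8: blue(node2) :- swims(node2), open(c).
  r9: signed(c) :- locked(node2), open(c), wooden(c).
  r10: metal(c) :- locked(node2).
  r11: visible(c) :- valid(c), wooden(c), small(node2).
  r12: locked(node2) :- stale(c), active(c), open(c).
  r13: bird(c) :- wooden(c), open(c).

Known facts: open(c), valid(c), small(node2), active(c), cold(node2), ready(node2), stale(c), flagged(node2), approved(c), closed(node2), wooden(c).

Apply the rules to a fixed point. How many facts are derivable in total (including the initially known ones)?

22

Round 1 fires r1, r11, r12, r13, giving red(c), visible(c), locked(node2), bird(c).
Round 2 fires r3, r9, r10, giving swims(node2), signed(c), metal(c).
Round 3 fires r2, r8, giving hot(node2), blue(node2).
Round 4 fires r6, giving mammal(c).
Round 5 fires r7, giving flies(c).
Closure: {active(c), approved(c), bird(c), blue(node2), closed(node2), cold(node2), flagged(node2), flies(c), hot(node2), locked(node2), mammal(c), metal(c), open(c), ready(node2), red(c), signed(c), small(node2), stale(c), swims(node2), valid(c), visible(c), wooden(c)} — 22 facts.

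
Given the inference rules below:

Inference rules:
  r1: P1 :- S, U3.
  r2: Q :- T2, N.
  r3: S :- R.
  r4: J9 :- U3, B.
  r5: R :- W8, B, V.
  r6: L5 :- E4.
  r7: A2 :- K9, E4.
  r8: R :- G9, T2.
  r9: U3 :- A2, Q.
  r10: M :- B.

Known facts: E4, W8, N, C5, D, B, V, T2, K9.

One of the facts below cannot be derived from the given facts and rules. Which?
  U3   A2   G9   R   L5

Round 1: r2 [Q :- T2, N.]; r5 [R :- W8, B, V.]; r6 [L5 :- E4.]; r7 [A2 :- K9, E4.]; r10 [M :- B.]. New: Q, R, L5, A2, M.
Round 2: r3 [S :- R.]; r9 [U3 :- A2, Q.]. New: S, U3.
Round 3: r1 [P1 :- S, U3.]; r4 [J9 :- U3, B.]. New: P1, J9.
Derived: L5 (round 1), R (round 1), U3 (round 2), A2 (round 1). G9 never appears in any round.

G9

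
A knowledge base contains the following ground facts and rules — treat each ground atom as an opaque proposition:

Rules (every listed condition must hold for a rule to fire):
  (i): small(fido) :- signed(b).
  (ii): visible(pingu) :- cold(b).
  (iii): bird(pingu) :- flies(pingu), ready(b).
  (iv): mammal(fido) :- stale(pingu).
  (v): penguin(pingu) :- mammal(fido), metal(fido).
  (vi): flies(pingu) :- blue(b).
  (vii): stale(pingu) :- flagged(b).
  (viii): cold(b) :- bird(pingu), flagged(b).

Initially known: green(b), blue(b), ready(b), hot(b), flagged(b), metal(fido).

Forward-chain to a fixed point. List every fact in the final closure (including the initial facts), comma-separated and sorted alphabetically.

bird(pingu), blue(b), cold(b), flagged(b), flies(pingu), green(b), hot(b), mammal(fido), metal(fido), penguin(pingu), ready(b), stale(pingu), visible(pingu)

Round 1: (vi) [flies(pingu) :- blue(b).]; (vii) [stale(pingu) :- flagged(b).]. New: flies(pingu), stale(pingu).
Round 2: (iii) [bird(pingu) :- flies(pingu), ready(b).]; (iv) [mammal(fido) :- stale(pingu).]. New: bird(pingu), mammal(fido).
Round 3: (v) [penguin(pingu) :- mammal(fido), metal(fido).]; (viii) [cold(b) :- bird(pingu), flagged(b).]. New: penguin(pingu), cold(b).
Round 4: (ii) [visible(pingu) :- cold(b).]. New: visible(pingu).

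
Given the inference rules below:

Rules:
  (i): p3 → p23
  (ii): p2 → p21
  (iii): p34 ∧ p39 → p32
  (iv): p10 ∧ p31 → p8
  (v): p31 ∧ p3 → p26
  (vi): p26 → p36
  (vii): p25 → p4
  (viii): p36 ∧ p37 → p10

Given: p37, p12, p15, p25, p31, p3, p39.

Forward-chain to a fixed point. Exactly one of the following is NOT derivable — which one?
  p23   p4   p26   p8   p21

Round 1: (i) [p3 → p23]; (v) [p31 ∧ p3 → p26]; (vii) [p25 → p4]. Adds p23, p26, p4.
Round 2: (vi) [p26 → p36]. Adds p36.
Round 3: (viii) [p36 ∧ p37 → p10]. Adds p10.
Round 4: (iv) [p10 ∧ p31 → p8]. Adds p8.
Derived: p8 (round 4), p23 (round 1), p4 (round 1), p26 (round 1). p21 never appears in any round.

p21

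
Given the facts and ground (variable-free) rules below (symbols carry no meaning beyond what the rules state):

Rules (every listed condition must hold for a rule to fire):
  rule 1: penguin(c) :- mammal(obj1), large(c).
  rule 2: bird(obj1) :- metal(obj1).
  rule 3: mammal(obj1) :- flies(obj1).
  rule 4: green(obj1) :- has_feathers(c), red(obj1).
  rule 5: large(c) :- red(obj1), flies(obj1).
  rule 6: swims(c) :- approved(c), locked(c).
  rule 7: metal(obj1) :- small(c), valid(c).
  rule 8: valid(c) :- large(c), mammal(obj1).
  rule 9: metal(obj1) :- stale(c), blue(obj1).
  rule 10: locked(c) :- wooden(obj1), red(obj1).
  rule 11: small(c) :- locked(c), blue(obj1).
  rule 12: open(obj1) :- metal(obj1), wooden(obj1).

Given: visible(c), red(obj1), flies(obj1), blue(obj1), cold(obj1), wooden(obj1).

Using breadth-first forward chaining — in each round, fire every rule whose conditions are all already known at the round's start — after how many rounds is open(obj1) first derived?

Round 1: rule 3 [mammal(obj1) :- flies(obj1).]; rule 5 [large(c) :- red(obj1), flies(obj1).]; rule 10 [locked(c) :- wooden(obj1), red(obj1).]. Adds mammal(obj1), large(c), locked(c).
Round 2: rule 1 [penguin(c) :- mammal(obj1), large(c).]; rule 8 [valid(c) :- large(c), mammal(obj1).]; rule 11 [small(c) :- locked(c), blue(obj1).]. Adds penguin(c), valid(c), small(c).
Round 3: rule 7 [metal(obj1) :- small(c), valid(c).]. Adds metal(obj1).
Round 4: rule 2 [bird(obj1) :- metal(obj1).]; rule 12 [open(obj1) :- metal(obj1), wooden(obj1).]. Adds bird(obj1), open(obj1).
open(obj1) first appears in round 4.

4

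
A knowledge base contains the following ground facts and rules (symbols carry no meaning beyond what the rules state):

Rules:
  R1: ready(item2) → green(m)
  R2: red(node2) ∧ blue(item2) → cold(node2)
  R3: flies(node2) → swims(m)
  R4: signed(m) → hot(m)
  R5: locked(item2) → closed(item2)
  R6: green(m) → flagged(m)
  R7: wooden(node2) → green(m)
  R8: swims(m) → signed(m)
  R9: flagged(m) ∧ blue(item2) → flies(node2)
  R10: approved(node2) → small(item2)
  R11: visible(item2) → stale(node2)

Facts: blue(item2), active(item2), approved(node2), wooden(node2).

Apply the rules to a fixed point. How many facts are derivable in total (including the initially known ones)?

11

Round 1: R7 [wooden(node2) → green(m)]; R10 [approved(node2) → small(item2)]. Adds green(m), small(item2).
Round 2: R6 [green(m) → flagged(m)]. Adds flagged(m).
Round 3: R9 [flagged(m) ∧ blue(item2) → flies(node2)]. Adds flies(node2).
Round 4: R3 [flies(node2) → swims(m)]. Adds swims(m).
Round 5: R8 [swims(m) → signed(m)]. Adds signed(m).
Round 6: R4 [signed(m) → hot(m)]. Adds hot(m).
Closure: {active(item2), approved(node2), blue(item2), flagged(m), flies(node2), green(m), hot(m), signed(m), small(item2), swims(m), wooden(node2)} — 11 facts.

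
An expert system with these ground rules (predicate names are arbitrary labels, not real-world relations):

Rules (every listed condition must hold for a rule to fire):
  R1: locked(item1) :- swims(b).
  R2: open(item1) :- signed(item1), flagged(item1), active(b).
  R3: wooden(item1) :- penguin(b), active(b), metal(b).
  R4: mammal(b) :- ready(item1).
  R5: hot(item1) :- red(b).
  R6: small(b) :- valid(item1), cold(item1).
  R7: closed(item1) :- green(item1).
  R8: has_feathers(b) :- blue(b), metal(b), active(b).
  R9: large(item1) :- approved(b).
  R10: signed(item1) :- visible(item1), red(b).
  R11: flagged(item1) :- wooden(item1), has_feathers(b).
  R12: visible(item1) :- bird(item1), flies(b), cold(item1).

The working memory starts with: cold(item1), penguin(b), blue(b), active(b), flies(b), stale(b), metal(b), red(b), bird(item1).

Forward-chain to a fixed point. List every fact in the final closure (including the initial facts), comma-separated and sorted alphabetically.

active(b), bird(item1), blue(b), cold(item1), flagged(item1), flies(b), has_feathers(b), hot(item1), metal(b), open(item1), penguin(b), red(b), signed(item1), stale(b), visible(item1), wooden(item1)

Round 1: R3 [wooden(item1) :- penguin(b), active(b), metal(b).]; R5 [hot(item1) :- red(b).]; R8 [has_feathers(b) :- blue(b), metal(b), active(b).]; R12 [visible(item1) :- bird(item1), flies(b), cold(item1).]. New: wooden(item1), hot(item1), has_feathers(b), visible(item1).
Round 2: R10 [signed(item1) :- visible(item1), red(b).]; R11 [flagged(item1) :- wooden(item1), has_feathers(b).]. New: signed(item1), flagged(item1).
Round 3: R2 [open(item1) :- signed(item1), flagged(item1), active(b).]. New: open(item1).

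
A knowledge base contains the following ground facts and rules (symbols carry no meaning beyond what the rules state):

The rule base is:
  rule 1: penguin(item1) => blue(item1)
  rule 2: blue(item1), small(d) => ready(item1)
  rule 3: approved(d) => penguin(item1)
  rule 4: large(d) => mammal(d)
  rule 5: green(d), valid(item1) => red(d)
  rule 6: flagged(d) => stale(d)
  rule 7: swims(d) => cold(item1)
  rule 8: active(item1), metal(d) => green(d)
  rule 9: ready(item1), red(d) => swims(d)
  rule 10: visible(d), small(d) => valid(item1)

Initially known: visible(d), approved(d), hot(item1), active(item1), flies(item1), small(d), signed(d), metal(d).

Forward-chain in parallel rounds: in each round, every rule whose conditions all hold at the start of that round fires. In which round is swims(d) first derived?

4

Round 1: rule 3 [approved(d) => penguin(item1)]; rule 8 [active(item1), metal(d) => green(d)]; rule 10 [visible(d), small(d) => valid(item1)]. New: penguin(item1), green(d), valid(item1).
Round 2: rule 1 [penguin(item1) => blue(item1)]; rule 5 [green(d), valid(item1) => red(d)]. New: blue(item1), red(d).
Round 3: rule 2 [blue(item1), small(d) => ready(item1)]. New: ready(item1).
Round 4: rule 9 [ready(item1), red(d) => swims(d)]. New: swims(d).
swims(d) first appears in round 4.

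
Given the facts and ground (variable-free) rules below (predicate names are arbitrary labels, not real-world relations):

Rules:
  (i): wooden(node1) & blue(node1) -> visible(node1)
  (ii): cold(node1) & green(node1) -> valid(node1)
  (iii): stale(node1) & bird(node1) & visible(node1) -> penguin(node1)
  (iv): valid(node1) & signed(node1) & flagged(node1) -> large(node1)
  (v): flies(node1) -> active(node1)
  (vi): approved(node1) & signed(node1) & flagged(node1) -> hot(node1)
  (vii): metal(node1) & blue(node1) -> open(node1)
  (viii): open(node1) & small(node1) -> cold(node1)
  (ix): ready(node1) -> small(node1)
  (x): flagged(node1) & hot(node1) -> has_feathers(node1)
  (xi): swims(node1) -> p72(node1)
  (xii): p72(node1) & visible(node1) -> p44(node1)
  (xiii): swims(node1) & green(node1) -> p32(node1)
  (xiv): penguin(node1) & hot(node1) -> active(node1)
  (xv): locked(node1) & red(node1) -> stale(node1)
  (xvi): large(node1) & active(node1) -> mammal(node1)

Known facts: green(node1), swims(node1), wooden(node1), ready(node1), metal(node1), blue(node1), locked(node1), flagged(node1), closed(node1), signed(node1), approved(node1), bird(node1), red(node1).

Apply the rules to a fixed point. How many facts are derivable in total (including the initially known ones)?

28

Round 1 — (i), (vi), (vii), (ix), (xi), (xiii), (xv), derive visible(node1), hot(node1), open(node1), small(node1), p72(node1), p32(node1), stale(node1).
Round 2 — (iii), (viii), (x), (xii), derive penguin(node1), cold(node1), has_feathers(node1), p44(node1).
Round 3 — (ii), (xiv), derive valid(node1), active(node1).
Round 4 — (iv), derive large(node1).
Round 5 — (xvi), derive mammal(node1).
Closure: {active(node1), approved(node1), bird(node1), blue(node1), closed(node1), cold(node1), flagged(node1), green(node1), has_feathers(node1), hot(node1), large(node1), locked(node1), mammal(node1), metal(node1), open(node1), p32(node1), p44(node1), p72(node1), penguin(node1), ready(node1), red(node1), signed(node1), small(node1), stale(node1), swims(node1), valid(node1), visible(node1), wooden(node1)} — 28 facts.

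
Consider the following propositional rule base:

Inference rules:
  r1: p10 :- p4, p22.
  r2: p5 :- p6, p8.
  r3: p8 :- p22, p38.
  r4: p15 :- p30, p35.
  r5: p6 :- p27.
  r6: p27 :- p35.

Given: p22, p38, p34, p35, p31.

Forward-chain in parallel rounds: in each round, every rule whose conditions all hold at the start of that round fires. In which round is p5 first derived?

3

Round 1: r3 [p8 :- p22, p38.]; r6 [p27 :- p35.]. New: p8, p27.
Round 2: r5 [p6 :- p27.]. New: p6.
Round 3: r2 [p5 :- p6, p8.]. New: p5.
p5 first appears in round 3.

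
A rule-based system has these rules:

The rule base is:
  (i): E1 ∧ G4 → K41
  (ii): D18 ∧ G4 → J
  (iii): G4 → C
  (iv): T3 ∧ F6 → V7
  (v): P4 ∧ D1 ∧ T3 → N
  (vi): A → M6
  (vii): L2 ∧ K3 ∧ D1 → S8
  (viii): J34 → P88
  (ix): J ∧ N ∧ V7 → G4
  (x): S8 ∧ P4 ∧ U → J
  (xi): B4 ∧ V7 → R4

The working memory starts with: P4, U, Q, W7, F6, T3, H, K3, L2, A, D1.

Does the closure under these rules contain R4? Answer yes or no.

Round 1: (iv) [T3 ∧ F6 → V7]; (v) [P4 ∧ D1 ∧ T3 → N]; (vi) [A → M6]; (vii) [L2 ∧ K3 ∧ D1 → S8]. New: V7, N, M6, S8.
Round 2: (x) [S8 ∧ P4 ∧ U → J]. New: J.
Round 3: (ix) [J ∧ N ∧ V7 → G4]. New: G4.
Round 4: (iii) [G4 → C]. New: C.
Fixed point reached. R4 is concluded only by (xi); (xi) needs B4 (never derived).

no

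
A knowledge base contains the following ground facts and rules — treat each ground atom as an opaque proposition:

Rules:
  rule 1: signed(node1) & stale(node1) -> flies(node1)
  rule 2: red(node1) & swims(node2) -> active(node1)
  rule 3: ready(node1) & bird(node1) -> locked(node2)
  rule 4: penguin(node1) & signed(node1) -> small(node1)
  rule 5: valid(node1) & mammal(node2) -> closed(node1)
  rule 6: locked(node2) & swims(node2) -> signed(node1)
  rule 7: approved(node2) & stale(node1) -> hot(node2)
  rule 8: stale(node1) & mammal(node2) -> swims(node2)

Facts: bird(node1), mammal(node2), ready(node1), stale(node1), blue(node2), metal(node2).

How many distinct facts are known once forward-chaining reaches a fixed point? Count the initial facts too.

10

Round 1: rule 3 [ready(node1) & bird(node1) -> locked(node2)]; rule 8 [stale(node1) & mammal(node2) -> swims(node2)]. New: locked(node2), swims(node2).
Round 2: rule 6 [locked(node2) & swims(node2) -> signed(node1)]. New: signed(node1).
Round 3: rule 1 [signed(node1) & stale(node1) -> flies(node1)]. New: flies(node1).
Closure: {bird(node1), blue(node2), flies(node1), locked(node2), mammal(node2), metal(node2), ready(node1), signed(node1), stale(node1), swims(node2)} — 10 facts.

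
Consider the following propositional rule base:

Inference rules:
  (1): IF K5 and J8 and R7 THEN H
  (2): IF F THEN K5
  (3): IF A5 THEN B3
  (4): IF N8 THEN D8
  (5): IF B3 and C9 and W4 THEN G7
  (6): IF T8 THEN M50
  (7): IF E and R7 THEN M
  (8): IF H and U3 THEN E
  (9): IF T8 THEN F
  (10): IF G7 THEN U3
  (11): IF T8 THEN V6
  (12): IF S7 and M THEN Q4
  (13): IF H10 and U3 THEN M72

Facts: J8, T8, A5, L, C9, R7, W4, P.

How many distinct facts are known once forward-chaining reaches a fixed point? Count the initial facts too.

Round 1 fires (3), (6), (9), (11), giving B3, M50, F, V6.
Round 2 fires (2), (5), giving K5, G7.
Round 3 fires (1), (10), giving H, U3.
Round 4 fires (8), giving E.
Round 5 fires (7), giving M.
Closure: {A5, B3, C9, E, F, G7, H, J8, K5, L, M, M50, P, R7, T8, U3, V6, W4} — 18 facts.

18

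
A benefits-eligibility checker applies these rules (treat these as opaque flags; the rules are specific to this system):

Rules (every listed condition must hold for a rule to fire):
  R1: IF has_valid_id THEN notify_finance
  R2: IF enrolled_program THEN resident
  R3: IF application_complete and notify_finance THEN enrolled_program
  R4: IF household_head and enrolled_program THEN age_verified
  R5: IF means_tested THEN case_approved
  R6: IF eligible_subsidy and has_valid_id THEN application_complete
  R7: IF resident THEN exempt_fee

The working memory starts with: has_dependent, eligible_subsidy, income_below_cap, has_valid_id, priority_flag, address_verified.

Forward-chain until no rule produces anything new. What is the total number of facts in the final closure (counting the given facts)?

11

Round 1 — R1, R6, derive notify_finance, application_complete.
Round 2 — R3, derive enrolled_program.
Round 3 — R2, derive resident.
Round 4 — R7, derive exempt_fee.
Closure: {address_verified, application_complete, eligible_subsidy, enrolled_program, exempt_fee, has_dependent, has_valid_id, income_below_cap, notify_finance, priority_flag, resident} — 11 facts.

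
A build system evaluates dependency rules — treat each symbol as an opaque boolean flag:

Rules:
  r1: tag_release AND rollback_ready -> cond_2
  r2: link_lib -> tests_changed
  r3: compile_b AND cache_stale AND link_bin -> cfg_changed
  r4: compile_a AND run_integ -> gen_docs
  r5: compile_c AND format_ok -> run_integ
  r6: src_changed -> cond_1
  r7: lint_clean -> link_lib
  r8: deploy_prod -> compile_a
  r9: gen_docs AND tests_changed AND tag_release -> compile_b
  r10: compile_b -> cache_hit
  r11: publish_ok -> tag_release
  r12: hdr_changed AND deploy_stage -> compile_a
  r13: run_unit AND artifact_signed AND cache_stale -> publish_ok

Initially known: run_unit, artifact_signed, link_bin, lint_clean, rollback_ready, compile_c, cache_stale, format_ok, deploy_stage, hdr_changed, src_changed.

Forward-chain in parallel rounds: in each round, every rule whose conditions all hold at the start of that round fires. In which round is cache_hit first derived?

4

Round 1: r5 [compile_c AND format_ok -> run_integ]; r6 [src_changed -> cond_1]; r7 [lint_clean -> link_lib]; r12 [hdr_changed AND deploy_stage -> compile_a]; r13 [run_unit AND artifact_signed AND cache_stale -> publish_ok]. Adds run_integ, cond_1, link_lib, compile_a, publish_ok.
Round 2: r2 [link_lib -> tests_changed]; r4 [compile_a AND run_integ -> gen_docs]; r11 [publish_ok -> tag_release]. Adds tests_changed, gen_docs, tag_release.
Round 3: r1 [tag_release AND rollback_ready -> cond_2]; r9 [gen_docs AND tests_changed AND tag_release -> compile_b]. Adds cond_2, compile_b.
Round 4: r3 [compile_b AND cache_stale AND link_bin -> cfg_changed]; r10 [compile_b -> cache_hit]. Adds cfg_changed, cache_hit.
cache_hit first appears in round 4.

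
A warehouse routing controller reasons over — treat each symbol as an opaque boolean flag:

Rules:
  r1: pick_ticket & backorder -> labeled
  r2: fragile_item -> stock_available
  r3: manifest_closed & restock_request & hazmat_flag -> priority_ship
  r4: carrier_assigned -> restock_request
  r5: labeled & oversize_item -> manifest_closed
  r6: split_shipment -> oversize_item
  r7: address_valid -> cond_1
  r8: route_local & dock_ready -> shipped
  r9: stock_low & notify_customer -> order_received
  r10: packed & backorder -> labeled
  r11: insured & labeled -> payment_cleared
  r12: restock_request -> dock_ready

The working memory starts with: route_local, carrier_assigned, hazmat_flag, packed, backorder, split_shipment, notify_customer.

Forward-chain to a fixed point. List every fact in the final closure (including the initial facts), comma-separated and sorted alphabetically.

backorder, carrier_assigned, dock_ready, hazmat_flag, labeled, manifest_closed, notify_customer, oversize_item, packed, priority_ship, restock_request, route_local, shipped, split_shipment

Round 1 fires r4, r6, r10, giving restock_request, oversize_item, labeled.
Round 2 fires r5, r12, giving manifest_closed, dock_ready.
Round 3 fires r3, r8, giving priority_ship, shipped.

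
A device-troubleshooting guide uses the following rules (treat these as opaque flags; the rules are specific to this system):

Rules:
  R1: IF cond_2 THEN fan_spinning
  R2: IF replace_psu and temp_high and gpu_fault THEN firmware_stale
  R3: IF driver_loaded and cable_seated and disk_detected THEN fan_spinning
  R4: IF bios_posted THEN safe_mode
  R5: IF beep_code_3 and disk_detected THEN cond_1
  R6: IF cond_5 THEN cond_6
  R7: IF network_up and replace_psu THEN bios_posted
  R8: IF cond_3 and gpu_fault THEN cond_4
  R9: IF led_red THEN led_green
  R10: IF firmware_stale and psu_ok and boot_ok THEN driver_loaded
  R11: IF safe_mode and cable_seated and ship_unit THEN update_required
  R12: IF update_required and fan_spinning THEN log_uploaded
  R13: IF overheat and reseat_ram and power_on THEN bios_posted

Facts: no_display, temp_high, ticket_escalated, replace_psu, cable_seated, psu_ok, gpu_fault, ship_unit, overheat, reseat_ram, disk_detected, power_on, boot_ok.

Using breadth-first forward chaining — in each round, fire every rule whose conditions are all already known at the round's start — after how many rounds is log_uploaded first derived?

4

Round 1 — R2, R13, derive firmware_stale, bios_posted.
Round 2 — R4, R10, derive safe_mode, driver_loaded.
Round 3 — R3, R11, derive fan_spinning, update_required.
Round 4 — R12, derive log_uploaded.
log_uploaded first appears in round 4.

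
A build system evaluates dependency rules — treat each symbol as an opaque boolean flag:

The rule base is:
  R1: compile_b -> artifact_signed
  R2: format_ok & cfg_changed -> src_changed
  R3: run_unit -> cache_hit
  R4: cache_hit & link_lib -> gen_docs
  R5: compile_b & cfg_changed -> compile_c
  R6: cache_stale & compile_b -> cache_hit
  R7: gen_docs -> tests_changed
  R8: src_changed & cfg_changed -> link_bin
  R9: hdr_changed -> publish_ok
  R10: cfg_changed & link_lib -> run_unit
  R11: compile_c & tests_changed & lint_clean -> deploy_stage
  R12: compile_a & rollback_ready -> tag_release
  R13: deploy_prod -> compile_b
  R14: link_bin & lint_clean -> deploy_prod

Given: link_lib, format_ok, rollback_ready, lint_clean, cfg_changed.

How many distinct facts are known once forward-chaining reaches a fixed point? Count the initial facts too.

16

[1] R2 [format_ok & cfg_changed -> src_changed]; R10 [cfg_changed & link_lib -> run_unit]. ⇒ new: src_changed, run_unit.
[2] R3 [run_unit -> cache_hit]; R8 [src_changed & cfg_changed -> link_bin]. ⇒ new: cache_hit, link_bin.
[3] R4 [cache_hit & link_lib -> gen_docs]; R14 [link_bin & lint_clean -> deploy_prod]. ⇒ new: gen_docs, deploy_prod.
[4] R7 [gen_docs -> tests_changed]; R13 [deploy_prod -> compile_b]. ⇒ new: tests_changed, compile_b.
[5] R1 [compile_b -> artifact_signed]; R5 [compile_b & cfg_changed -> compile_c]. ⇒ new: artifact_signed, compile_c.
[6] R11 [compile_c & tests_changed & lint_clean -> deploy_stage]. ⇒ new: deploy_stage.
Closure: {artifact_signed, cache_hit, cfg_changed, compile_b, compile_c, deploy_prod, deploy_stage, format_ok, gen_docs, link_bin, link_lib, lint_clean, rollback_ready, run_unit, src_changed, tests_changed} — 16 facts.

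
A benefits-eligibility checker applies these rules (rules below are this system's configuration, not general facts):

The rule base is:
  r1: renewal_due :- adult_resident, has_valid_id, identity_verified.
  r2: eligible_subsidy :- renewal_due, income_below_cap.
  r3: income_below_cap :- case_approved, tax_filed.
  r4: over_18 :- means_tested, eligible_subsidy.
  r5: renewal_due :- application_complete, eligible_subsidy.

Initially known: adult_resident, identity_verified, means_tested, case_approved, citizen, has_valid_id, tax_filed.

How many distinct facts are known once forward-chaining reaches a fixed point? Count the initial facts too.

11

Round 1: r1 [renewal_due :- adult_resident, has_valid_id, identity_verified.]; r3 [income_below_cap :- case_approved, tax_filed.]. New: renewal_due, income_below_cap.
Round 2: r2 [eligible_subsidy :- renewal_due, income_below_cap.]. New: eligible_subsidy.
Round 3: r4 [over_18 :- means_tested, eligible_subsidy.]. New: over_18.
Closure: {adult_resident, case_approved, citizen, eligible_subsidy, has_valid_id, identity_verified, income_below_cap, means_tested, over_18, renewal_due, tax_filed} — 11 facts.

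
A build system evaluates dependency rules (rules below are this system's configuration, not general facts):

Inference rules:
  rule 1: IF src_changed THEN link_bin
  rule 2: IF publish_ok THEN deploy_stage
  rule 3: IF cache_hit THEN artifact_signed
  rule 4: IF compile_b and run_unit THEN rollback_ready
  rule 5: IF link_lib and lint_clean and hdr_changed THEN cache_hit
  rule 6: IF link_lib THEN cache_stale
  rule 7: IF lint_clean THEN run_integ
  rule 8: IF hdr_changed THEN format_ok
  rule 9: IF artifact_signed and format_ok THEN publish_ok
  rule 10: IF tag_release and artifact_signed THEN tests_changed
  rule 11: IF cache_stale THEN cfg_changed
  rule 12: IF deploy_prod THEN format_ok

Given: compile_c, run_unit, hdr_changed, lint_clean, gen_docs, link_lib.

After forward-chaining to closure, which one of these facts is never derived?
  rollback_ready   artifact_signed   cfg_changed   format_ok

rollback_ready

Round 1: rule 5 [IF link_lib and lint_clean and hdr_changed THEN cache_hit]; rule 6 [IF link_lib THEN cache_stale]; rule 7 [IF lint_clean THEN run_integ]; rule 8 [IF hdr_changed THEN format_ok]. Adds cache_hit, cache_stale, run_integ, format_ok.
Round 2: rule 3 [IF cache_hit THEN artifact_signed]; rule 11 [IF cache_stale THEN cfg_changed]. Adds artifact_signed, cfg_changed.
Round 3: rule 9 [IF artifact_signed and format_ok THEN publish_ok]. Adds publish_ok.
Round 4: rule 2 [IF publish_ok THEN deploy_stage]. Adds deploy_stage.
Derived: format_ok (round 1), cfg_changed (round 2), artifact_signed (round 2). rollback_ready never appears in any round.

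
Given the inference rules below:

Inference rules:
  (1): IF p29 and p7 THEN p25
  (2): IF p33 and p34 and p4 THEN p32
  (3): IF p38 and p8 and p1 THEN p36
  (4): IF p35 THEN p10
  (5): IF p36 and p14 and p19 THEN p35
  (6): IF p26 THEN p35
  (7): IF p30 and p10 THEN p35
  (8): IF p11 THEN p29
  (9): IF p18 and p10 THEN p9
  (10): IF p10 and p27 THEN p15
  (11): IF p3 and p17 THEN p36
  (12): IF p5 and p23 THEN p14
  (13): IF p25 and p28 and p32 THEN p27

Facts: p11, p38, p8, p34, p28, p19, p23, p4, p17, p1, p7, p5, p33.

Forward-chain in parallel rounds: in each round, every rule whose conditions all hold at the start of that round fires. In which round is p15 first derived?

4

Round 1 fires (2), (3), (8), (12), giving p32, p36, p29, p14.
Round 2 fires (1), (5), giving p25, p35.
Round 3 fires (4), (13), giving p10, p27.
Round 4 fires (10), giving p15.
p15 first appears in round 4.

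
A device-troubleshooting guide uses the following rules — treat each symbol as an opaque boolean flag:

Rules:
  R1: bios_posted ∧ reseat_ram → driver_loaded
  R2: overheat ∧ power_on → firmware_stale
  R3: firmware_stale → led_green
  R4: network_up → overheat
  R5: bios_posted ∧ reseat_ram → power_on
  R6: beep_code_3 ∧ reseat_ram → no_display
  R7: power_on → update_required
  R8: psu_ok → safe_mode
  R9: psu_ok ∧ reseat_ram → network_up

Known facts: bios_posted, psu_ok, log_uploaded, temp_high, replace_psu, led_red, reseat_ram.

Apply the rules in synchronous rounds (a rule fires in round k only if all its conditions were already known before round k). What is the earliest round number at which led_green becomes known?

Round 1 — R1, R5, R8, R9, derive driver_loaded, power_on, safe_mode, network_up.
Round 2 — R4, R7, derive overheat, update_required.
Round 3 — R2, derive firmware_stale.
Round 4 — R3, derive led_green.
led_green first appears in round 4.

4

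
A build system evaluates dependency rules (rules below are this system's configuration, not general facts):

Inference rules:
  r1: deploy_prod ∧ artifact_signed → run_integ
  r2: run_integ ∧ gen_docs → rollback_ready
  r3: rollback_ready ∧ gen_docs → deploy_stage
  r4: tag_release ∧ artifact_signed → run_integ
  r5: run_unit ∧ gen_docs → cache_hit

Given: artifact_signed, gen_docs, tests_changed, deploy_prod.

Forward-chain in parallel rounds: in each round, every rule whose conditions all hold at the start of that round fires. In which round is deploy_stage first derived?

Round 1 — r1, derive run_integ.
Round 2 — r2, derive rollback_ready.
Round 3 — r3, derive deploy_stage.
deploy_stage first appears in round 3.

3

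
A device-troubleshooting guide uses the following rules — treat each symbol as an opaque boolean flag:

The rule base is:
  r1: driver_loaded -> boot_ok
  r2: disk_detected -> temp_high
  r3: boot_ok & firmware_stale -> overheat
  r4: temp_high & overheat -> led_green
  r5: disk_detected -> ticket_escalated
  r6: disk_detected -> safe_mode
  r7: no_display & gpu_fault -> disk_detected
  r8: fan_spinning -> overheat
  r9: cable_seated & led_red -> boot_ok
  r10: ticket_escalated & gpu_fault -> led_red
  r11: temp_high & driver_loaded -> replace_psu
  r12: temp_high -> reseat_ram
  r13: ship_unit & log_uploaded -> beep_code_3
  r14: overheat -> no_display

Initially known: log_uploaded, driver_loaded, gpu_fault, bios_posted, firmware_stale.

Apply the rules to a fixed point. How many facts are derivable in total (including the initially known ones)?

16

[1] r1 [driver_loaded -> boot_ok]. ⇒ new: boot_ok.
[2] r3 [boot_ok & firmware_stale -> overheat]. ⇒ new: overheat.
[3] r14 [overheat -> no_display]. ⇒ new: no_display.
[4] r7 [no_display & gpu_fault -> disk_detected]. ⇒ new: disk_detected.
[5] r2 [disk_detected -> temp_high]; r5 [disk_detected -> ticket_escalated]; r6 [disk_detected -> safe_mode]. ⇒ new: temp_high, ticket_escalated, safe_mode.
[6] r4 [temp_high & overheat -> led_green]; r10 [ticket_escalated & gpu_fault -> led_red]; r11 [temp_high & driver_loaded -> replace_psu]; r12 [temp_high -> reseat_ram]. ⇒ new: led_green, led_red, replace_psu, reseat_ram.
Closure: {bios_posted, boot_ok, disk_detected, driver_loaded, firmware_stale, gpu_fault, led_green, led_red, log_uploaded, no_display, overheat, replace_psu, reseat_ram, safe_mode, temp_high, ticket_escalated} — 16 facts.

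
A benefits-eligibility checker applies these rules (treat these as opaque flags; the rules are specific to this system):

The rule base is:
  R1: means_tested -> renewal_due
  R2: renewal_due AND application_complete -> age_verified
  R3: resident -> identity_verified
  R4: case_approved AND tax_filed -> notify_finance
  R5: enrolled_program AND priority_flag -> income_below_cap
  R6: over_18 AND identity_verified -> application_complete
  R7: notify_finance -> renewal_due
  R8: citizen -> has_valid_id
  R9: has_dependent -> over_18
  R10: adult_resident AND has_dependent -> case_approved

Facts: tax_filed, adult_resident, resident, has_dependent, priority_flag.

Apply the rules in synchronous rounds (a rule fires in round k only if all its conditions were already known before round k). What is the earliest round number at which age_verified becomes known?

4

Round 1 — R3, R9, R10, derive identity_verified, over_18, case_approved.
Round 2 — R4, R6, derive notify_finance, application_complete.
Round 3 — R7, derive renewal_due.
Round 4 — R2, derive age_verified.
age_verified first appears in round 4.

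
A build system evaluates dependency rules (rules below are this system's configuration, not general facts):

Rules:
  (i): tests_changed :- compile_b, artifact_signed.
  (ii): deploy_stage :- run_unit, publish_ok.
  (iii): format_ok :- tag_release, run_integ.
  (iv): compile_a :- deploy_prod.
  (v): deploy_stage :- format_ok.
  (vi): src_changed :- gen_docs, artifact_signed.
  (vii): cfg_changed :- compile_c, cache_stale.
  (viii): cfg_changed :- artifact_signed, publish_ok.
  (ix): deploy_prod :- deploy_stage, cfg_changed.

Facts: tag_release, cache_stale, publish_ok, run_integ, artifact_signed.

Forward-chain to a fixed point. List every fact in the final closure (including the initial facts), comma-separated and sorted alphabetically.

artifact_signed, cache_stale, cfg_changed, compile_a, deploy_prod, deploy_stage, format_ok, publish_ok, run_integ, tag_release

Round 1: (iii) [format_ok :- tag_release, run_integ.]; (viii) [cfg_changed :- artifact_signed, publish_ok.]. New: format_ok, cfg_changed.
Round 2: (v) [deploy_stage :- format_ok.]. New: deploy_stage.
Round 3: (ix) [deploy_prod :- deploy_stage, cfg_changed.]. New: deploy_prod.
Round 4: (iv) [compile_a :- deploy_prod.]. New: compile_a.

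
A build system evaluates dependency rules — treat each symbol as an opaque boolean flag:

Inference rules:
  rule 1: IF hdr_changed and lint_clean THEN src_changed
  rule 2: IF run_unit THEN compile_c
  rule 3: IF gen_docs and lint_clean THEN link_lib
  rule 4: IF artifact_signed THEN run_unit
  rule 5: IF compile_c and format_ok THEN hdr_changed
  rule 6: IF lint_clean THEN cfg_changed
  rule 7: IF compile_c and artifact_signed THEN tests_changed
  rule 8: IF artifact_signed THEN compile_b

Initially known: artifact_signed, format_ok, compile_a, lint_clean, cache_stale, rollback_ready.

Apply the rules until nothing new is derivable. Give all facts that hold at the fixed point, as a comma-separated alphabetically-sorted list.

artifact_signed, cache_stale, cfg_changed, compile_a, compile_b, compile_c, format_ok, hdr_changed, lint_clean, rollback_ready, run_unit, src_changed, tests_changed

[1] rule 4 [IF artifact_signed THEN run_unit]; rule 6 [IF lint_clean THEN cfg_changed]; rule 8 [IF artifact_signed THEN compile_b]. ⇒ new: run_unit, cfg_changed, compile_b.
[2] rule 2 [IF run_unit THEN compile_c]. ⇒ new: compile_c.
[3] rule 5 [IF compile_c and format_ok THEN hdr_changed]; rule 7 [IF compile_c and artifact_signed THEN tests_changed]. ⇒ new: hdr_changed, tests_changed.
[4] rule 1 [IF hdr_changed and lint_clean THEN src_changed]. ⇒ new: src_changed.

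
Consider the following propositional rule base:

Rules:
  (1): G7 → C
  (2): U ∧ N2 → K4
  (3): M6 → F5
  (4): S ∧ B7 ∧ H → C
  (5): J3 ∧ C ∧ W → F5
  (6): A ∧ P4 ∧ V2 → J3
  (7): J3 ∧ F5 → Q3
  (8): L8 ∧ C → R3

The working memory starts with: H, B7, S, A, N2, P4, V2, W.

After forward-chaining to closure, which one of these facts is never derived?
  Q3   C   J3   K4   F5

Round 1: (4) [S ∧ B7 ∧ H → C]; (6) [A ∧ P4 ∧ V2 → J3]. New: C, J3.
Round 2: (5) [J3 ∧ C ∧ W → F5]. New: F5.
Round 3: (7) [J3 ∧ F5 → Q3]. New: Q3.
Derived: Q3 (round 3), C (round 1), F5 (round 2), J3 (round 1). K4 never appears in any round.

K4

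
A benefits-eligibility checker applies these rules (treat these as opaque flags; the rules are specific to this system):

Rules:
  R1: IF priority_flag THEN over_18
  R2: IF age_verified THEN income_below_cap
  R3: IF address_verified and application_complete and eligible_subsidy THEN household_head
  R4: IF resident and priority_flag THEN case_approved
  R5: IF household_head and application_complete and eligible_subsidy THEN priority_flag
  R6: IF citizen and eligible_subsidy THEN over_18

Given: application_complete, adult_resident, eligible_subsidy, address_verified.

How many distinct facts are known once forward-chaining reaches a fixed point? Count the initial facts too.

Round 1 — R3, derive household_head.
Round 2 — R5, derive priority_flag.
Round 3 — R1, derive over_18.
Closure: {address_verified, adult_resident, application_complete, eligible_subsidy, household_head, over_18, priority_flag} — 7 facts.

7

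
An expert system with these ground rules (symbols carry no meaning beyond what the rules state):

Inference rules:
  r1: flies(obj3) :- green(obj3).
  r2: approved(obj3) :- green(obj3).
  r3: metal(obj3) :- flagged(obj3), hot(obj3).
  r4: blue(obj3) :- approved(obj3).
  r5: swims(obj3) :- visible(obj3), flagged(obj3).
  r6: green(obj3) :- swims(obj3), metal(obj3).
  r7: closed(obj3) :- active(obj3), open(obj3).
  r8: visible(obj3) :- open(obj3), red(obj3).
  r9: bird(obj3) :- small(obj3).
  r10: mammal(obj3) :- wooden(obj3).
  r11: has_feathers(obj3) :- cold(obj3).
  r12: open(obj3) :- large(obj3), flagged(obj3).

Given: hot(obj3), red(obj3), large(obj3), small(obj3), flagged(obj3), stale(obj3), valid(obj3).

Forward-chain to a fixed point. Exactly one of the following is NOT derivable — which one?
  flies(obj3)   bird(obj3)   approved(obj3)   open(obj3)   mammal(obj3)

mammal(obj3)

Round 1 — r3, r9, r12, derive metal(obj3), bird(obj3), open(obj3).
Round 2 — r8, derive visible(obj3).
Round 3 — r5, derive swims(obj3).
Round 4 — r6, derive green(obj3).
Round 5 — r1, r2, derive flies(obj3), approved(obj3).
Round 6 — r4, derive blue(obj3).
Derived: open(obj3) (round 1), bird(obj3) (round 1), approved(obj3) (round 5), flies(obj3) (round 5). mammal(obj3) never appears in any round.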